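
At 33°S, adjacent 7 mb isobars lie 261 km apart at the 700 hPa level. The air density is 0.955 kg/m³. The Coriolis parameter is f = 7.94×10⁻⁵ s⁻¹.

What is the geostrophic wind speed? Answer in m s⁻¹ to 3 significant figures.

Pressure gradient: |∂P/∂n| = 700 Pa / 261000 m = 2.68×10⁻³ Pa/m
Geostrophic balance (pressure-gradient force = Coriolis force):
V_g = (1/(fρ)) |∂P/∂n| = 2.68×10⁻³ / (7.94×10⁻⁵ × 0.955) = 35.4 m/s

35.4 m s⁻¹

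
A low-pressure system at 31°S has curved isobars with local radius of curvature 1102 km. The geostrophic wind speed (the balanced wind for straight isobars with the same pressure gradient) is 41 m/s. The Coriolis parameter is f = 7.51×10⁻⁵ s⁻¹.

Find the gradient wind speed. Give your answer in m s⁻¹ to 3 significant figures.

30.1 m s⁻¹

Around a low, centrifugal force acts outward with Coriolis, so pressure-gradient force balances both:
(1/ρ)|∂P/∂n| = fV + V²/R  →  V² + fR·V − fR·V_g = 0
With fR = 7.51×10⁻⁵ × 1102×10³ m = 82.8 m/s:
V = [−fR + √((fR)² + 4 fR V_g)]/2 = [−82.8 + √(82.8² + 4×82.8×41)]/2 = 30.1 m/s
Subgeostrophic (V < V_g = 41 m/s), as expected around a low.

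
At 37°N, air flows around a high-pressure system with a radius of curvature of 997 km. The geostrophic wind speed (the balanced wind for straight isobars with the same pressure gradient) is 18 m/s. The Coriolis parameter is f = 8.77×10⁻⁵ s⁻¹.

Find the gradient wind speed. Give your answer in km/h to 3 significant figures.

Around a high, pressure-gradient force acts outward with centrifugal, so Coriolis balances both:
fV = (1/ρ)|∂P/∂n| + V²/R  →  V² − fR·V + fR·V_g = 0
With fR = 8.77×10⁻⁵ × 997×10³ m = 87.4 m/s:
V = [fR − √((fR)² − 4 fR V_g)]/2 = [87.4 − √(87.4² − 4×87.4×18)]/2 = 25.3 m/s
Supergeostrophic (V > V_g = 18 m/s), as expected around a high.
Converting: 25.3 m/s × 3.6 = 91.3 km/h

91.3 km/h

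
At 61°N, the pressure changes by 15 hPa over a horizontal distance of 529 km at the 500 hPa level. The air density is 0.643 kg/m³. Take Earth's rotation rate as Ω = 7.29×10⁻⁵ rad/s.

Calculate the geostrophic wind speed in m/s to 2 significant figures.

35 m/s

Coriolis parameter at 61°N:
f = 2Ω sin φ = 2 × 7.29×10⁻⁵ × sin 61° = 1.28×10⁻⁴ s⁻¹
Pressure gradient: |∂P/∂n| = 1500 Pa / 529000 m = 2.84×10⁻³ Pa/m
Geostrophic balance (pressure-gradient force = Coriolis force):
V_g = (1/(fρ)) |∂P/∂n| = 2.84×10⁻³ / (1.28×10⁻⁴ × 0.643) = 34.6 m/s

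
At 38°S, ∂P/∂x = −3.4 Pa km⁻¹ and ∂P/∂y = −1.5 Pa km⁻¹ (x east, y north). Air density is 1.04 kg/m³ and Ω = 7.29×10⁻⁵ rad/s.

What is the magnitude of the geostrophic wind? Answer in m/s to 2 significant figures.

40 m/s

Coriolis parameter at 38°S:
f = 2Ω sin φ = 2 × 7.29×10⁻⁵ × sin 38° = 8.98×10⁻⁵ s⁻¹
In the Southern Hemisphere f is negative: f = −8.98×10⁻⁵ s⁻¹.
Component geostrophic relations (x east, y north):
u_g = −(1/(fρ)) ∂P/∂y,  v_g = (1/(fρ)) ∂P/∂x
u_g = −(−1.5×10⁻³)/(−8.98×10⁻⁵ × 1.04) = −16.1 m/s;  v_g = (−3.4×10⁻³)/(−8.98×10⁻⁵ × 1.04) = 36.4 m/s
|V_g| = √(u_g² + v_g²) = 39.8 m/s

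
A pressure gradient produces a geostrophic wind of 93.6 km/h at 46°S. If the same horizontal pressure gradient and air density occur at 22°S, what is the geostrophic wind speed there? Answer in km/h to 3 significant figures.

180 km/h

With the same pressure gradient and density, V_g ∝ 1/f ∝ 1/sin φ.
V₂ = V₁ · sin φ₁ / sin φ₂ = 93.6 × sin 46° / sin 22°
V₂ = 93.6 × 0.7193/0.3746 = 180 km/h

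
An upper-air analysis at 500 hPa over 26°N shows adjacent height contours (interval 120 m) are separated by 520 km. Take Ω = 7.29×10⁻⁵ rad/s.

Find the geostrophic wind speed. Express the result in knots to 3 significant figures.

Coriolis parameter at 26°N:
f = 2Ω sin φ = 2 × 7.29×10⁻⁵ × sin 26° = 6.39×10⁻⁵ s⁻¹
Height gradient: |∂Z/∂n| = 120 m / 520000 m = 2.31×10⁻⁴
On a pressure surface, geostrophic balance gives V_g = (g/f)|∂Z/∂n|:
V_g = 9.81 × 2.31×10⁻⁴ / 6.39×10⁻⁵ = 35.4 m/s
Converting: 35.4 m/s × 1.944 = 68.9 knots

68.9 knots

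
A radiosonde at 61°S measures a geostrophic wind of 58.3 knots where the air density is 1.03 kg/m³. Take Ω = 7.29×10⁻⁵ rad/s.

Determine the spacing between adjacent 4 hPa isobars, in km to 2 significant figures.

Coriolis parameter at 61°S:
f = 2Ω sin φ = 2 × 7.29×10⁻⁵ × sin 61° = 1.28×10⁻⁴ s⁻¹
Wind speed in SI: 58.3 knots = 30.0 m/s
Geostrophic balance rearranged: |∂P/∂n| = f ρ V_g
|∂P/∂n| = 1.28×10⁻⁴ × 1.03 × 30.0 = 3.94×10⁻³ Pa/m
Isobar spacing: Δn = ΔP/|∂P/∂n| = 400 Pa / 3.94×10⁻³ Pa/m = 101541 m ≈ 100 km

100 km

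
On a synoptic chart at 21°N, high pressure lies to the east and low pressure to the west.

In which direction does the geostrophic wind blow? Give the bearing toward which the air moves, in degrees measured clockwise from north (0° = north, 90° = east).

The pressure-gradient force points toward the west (bearing 270°).
Geostrophic balance: in the Northern Hemisphere the Coriolis force deflects motion to the right, so the geostrophic wind blows 90° to the right of the pressure-gradient force (low pressure on the left).
Rotating 270° by 90° clockwise gives 000° — the wind blows toward the north.

000°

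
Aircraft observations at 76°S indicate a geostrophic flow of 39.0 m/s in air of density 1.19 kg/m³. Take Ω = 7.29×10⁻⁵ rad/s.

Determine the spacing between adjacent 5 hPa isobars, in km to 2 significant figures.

76 km

Coriolis parameter at 76°S:
f = 2Ω sin φ = 2 × 7.29×10⁻⁵ × sin 76° = 1.41×10⁻⁴ s⁻¹
Geostrophic balance rearranged: |∂P/∂n| = f ρ V_g
|∂P/∂n| = 1.41×10⁻⁴ × 1.19 × 39.0 = 6.57×10⁻³ Pa/m
Isobar spacing: Δn = ΔP/|∂P/∂n| = 500 Pa / 6.57×10⁻³ Pa/m = 76155 m ≈ 76 km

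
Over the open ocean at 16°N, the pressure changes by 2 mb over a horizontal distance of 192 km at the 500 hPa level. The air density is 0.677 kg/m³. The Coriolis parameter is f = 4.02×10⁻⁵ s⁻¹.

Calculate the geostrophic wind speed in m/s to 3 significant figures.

38.3 m/s

Pressure gradient: |∂P/∂n| = 200 Pa / 192000 m = 1.04×10⁻³ Pa/m
Geostrophic balance (pressure-gradient force = Coriolis force):
V_g = (1/(fρ)) |∂P/∂n| = 1.04×10⁻³ / (4.02×10⁻⁵ × 0.677) = 38.3 m/s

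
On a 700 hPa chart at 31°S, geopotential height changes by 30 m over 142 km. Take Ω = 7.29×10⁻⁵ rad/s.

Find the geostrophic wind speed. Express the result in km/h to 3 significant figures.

99.4 km/h

Coriolis parameter at 31°S:
f = 2Ω sin φ = 2 × 7.29×10⁻⁵ × sin 31° = 7.51×10⁻⁵ s⁻¹
Height gradient: |∂Z/∂n| = 30 m / 142000 m = 2.11×10⁻⁴
On a pressure surface, geostrophic balance gives V_g = (g/f)|∂Z/∂n|:
V_g = 9.81 × 2.11×10⁻⁴ / 7.51×10⁻⁵ = 27.6 m/s
Converting: 27.6 m/s × 3.6 = 99.4 km/h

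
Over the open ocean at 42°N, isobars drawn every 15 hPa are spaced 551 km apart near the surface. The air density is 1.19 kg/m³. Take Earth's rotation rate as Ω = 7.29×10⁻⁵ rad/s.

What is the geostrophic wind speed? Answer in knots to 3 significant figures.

45.6 knots

Coriolis parameter at 42°N:
f = 2Ω sin φ = 2 × 7.29×10⁻⁵ × sin 42° = 9.76×10⁻⁵ s⁻¹
Pressure gradient: |∂P/∂n| = 1500 Pa / 551000 m = 2.72×10⁻³ Pa/m
Geostrophic balance (pressure-gradient force = Coriolis force):
V_g = (1/(fρ)) |∂P/∂n| = 2.72×10⁻³ / (9.76×10⁻⁵ × 1.19) = 23.4 m/s
Converting: 23.4 m/s × 1.944 = 45.6 knots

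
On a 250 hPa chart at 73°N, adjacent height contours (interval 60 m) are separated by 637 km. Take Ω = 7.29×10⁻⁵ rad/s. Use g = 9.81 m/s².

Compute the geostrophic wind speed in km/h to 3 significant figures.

Coriolis parameter at 73°N:
f = 2Ω sin φ = 2 × 7.29×10⁻⁵ × sin 73° = 1.39×10⁻⁴ s⁻¹
Height gradient: |∂Z/∂n| = 60 m / 637000 m = 9.42×10⁻⁵
On a pressure surface, geostrophic balance gives V_g = (g/f)|∂Z/∂n|:
V_g = 9.81 × 9.42×10⁻⁵ / 1.39×10⁻⁴ = 6.63 m/s
Converting: 6.63 m/s × 3.6 = 23.9 km/h

23.9 km/h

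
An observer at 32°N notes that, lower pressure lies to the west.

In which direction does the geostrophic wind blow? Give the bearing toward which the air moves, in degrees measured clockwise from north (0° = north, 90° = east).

000°

The pressure-gradient force points toward the west (bearing 270°).
Geostrophic balance: in the Northern Hemisphere the Coriolis force deflects motion to the right, so the geostrophic wind blows 90° to the right of the pressure-gradient force (low pressure on the left).
Rotating 270° by 90° clockwise gives 000° — the wind blows toward the north.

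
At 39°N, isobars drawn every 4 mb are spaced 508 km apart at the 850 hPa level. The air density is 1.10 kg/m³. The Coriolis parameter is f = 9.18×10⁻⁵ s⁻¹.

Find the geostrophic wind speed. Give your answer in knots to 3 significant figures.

15.2 knots

Pressure gradient: |∂P/∂n| = 400 Pa / 508000 m = 7.87×10⁻⁴ Pa/m
Geostrophic balance (pressure-gradient force = Coriolis force):
V_g = (1/(fρ)) |∂P/∂n| = 7.87×10⁻⁴ / (9.18×10⁻⁵ × 1.10) = 7.80 m/s
Converting: 7.80 m/s × 1.944 = 15.2 knots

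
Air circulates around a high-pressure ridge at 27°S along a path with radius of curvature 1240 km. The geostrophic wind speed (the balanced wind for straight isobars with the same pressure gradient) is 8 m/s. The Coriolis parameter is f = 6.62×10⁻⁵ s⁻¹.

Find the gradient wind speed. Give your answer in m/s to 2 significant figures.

Around a high, pressure-gradient force acts outward with centrifugal, so Coriolis balances both:
fV = (1/ρ)|∂P/∂n| + V²/R  →  V² − fR·V + fR·V_g = 0
With fR = 6.62×10⁻⁵ × 1240×10³ m = 82.1 m/s:
V = [fR − √((fR)² − 4 fR V_g)]/2 = [82.1 − √(82.1² − 4×82.1×8)]/2 = 8.98 m/s
Supergeostrophic (V > V_g = 8 m/s), as expected around a high.

9.0 m/s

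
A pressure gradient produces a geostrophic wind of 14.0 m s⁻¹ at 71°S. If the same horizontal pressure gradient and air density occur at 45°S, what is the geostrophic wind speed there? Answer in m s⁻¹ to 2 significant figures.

19 m s⁻¹

With the same pressure gradient and density, V_g ∝ 1/f ∝ 1/sin φ.
V₂ = V₁ · sin φ₁ / sin φ₂ = 14.0 × sin 71° / sin 45°
V₂ = 14.0 × 0.9455/0.7071 = 19 m s⁻¹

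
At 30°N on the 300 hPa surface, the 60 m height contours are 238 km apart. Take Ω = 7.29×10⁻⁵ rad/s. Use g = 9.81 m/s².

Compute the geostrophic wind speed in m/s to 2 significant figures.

Coriolis parameter at 30°N:
f = 2Ω sin φ = 2 × 7.29×10⁻⁵ × sin 30° = 7.29×10⁻⁵ s⁻¹
Height gradient: |∂Z/∂n| = 60 m / 238000 m = 2.52×10⁻⁴
On a pressure surface, geostrophic balance gives V_g = (g/f)|∂Z/∂n|:
V_g = 9.81 × 2.52×10⁻⁴ / 7.29×10⁻⁵ = 33.9 m/s

34 m/s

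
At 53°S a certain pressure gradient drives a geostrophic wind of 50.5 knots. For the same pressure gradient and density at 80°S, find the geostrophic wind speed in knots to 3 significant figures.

With the same pressure gradient and density, V_g ∝ 1/f ∝ 1/sin φ.
V₂ = V₁ · sin φ₁ / sin φ₂ = 50.5 × sin 53° / sin 80°
V₂ = 50.5 × 0.7986/0.9848 = 41.0 knots

41.0 knots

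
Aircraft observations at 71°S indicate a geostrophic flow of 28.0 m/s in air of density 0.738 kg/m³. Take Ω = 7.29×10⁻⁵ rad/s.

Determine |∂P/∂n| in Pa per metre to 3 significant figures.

2.85×10⁻³ Pa/m

Coriolis parameter at 71°S:
f = 2Ω sin φ = 2 × 7.29×10⁻⁵ × sin 71° = 1.38×10⁻⁴ s⁻¹
Geostrophic balance rearranged: |∂P/∂n| = f ρ V_g
|∂P/∂n| = 1.38×10⁻⁴ × 0.738 × 28.0 = 2.85×10⁻³ Pa/m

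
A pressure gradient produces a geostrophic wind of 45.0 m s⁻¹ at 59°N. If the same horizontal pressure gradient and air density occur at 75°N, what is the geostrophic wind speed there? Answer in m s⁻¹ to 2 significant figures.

With the same pressure gradient and density, V_g ∝ 1/f ∝ 1/sin φ.
V₂ = V₁ · sin φ₁ / sin φ₂ = 45.0 × sin 59° / sin 75°
V₂ = 45.0 × 0.8572/0.9659 = 40 m s⁻¹

40 m s⁻¹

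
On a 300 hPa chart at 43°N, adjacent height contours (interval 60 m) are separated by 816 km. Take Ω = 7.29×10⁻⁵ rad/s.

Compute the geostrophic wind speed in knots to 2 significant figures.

14 knots

Coriolis parameter at 43°N:
f = 2Ω sin φ = 2 × 7.29×10⁻⁵ × sin 43° = 9.94×10⁻⁵ s⁻¹
Height gradient: |∂Z/∂n| = 60 m / 816000 m = 7.35×10⁻⁵
On a pressure surface, geostrophic balance gives V_g = (g/f)|∂Z/∂n|:
V_g = 9.81 × 7.35×10⁻⁵ / 9.94×10⁻⁵ = 7.25 m/s
Converting: 7.25 m/s × 1.944 = 14 knots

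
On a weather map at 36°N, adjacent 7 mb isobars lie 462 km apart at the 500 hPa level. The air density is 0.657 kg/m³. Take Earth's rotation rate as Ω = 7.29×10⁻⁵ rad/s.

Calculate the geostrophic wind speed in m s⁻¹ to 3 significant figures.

26.9 m s⁻¹

Coriolis parameter at 36°N:
f = 2Ω sin φ = 2 × 7.29×10⁻⁵ × sin 36° = 8.57×10⁻⁵ s⁻¹
Pressure gradient: |∂P/∂n| = 700 Pa / 462000 m = 1.52×10⁻³ Pa/m
Geostrophic balance (pressure-gradient force = Coriolis force):
V_g = (1/(fρ)) |∂P/∂n| = 1.52×10⁻³ / (8.57×10⁻⁵ × 0.657) = 26.9 m/s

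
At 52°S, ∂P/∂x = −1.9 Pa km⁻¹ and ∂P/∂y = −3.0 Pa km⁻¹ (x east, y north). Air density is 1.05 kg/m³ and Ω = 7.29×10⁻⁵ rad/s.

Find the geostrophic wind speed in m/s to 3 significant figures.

29.4 m/s

Coriolis parameter at 52°S:
f = 2Ω sin φ = 2 × 7.29×10⁻⁵ × sin 52° = 1.15×10⁻⁴ s⁻¹
In the Southern Hemisphere f is negative: f = −1.15×10⁻⁴ s⁻¹.
Component geostrophic relations (x east, y north):
u_g = −(1/(fρ)) ∂P/∂y,  v_g = (1/(fρ)) ∂P/∂x
u_g = −(−3.0×10⁻³)/(−1.15×10⁻⁴ × 1.05) = −24.9 m/s;  v_g = (−1.9×10⁻³)/(−1.15×10⁻⁴ × 1.05) = 15.7 m/s
|V_g| = √(u_g² + v_g²) = 29.4 m/s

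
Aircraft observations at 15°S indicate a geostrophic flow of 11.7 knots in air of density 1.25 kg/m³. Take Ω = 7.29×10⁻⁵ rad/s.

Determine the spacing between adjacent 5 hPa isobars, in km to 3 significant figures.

Coriolis parameter at 15°S:
f = 2Ω sin φ = 2 × 7.29×10⁻⁵ × sin 15° = 3.77×10⁻⁵ s⁻¹
Wind speed in SI: 11.7 knots = 6.02 m/s
Geostrophic balance rearranged: |∂P/∂n| = f ρ V_g
|∂P/∂n| = 3.77×10⁻⁵ × 1.25 × 6.02 = 2.84×10⁻⁴ Pa/m
Isobar spacing: Δn = ΔP/|∂P/∂n| = 500 Pa / 2.84×10⁻⁴ Pa/m = 1761093 m ≈ 1760 km

1760 km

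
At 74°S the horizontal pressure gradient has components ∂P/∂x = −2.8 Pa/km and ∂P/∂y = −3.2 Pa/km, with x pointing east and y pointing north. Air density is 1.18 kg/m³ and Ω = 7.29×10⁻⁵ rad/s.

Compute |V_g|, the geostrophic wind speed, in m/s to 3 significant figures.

Coriolis parameter at 74°S:
f = 2Ω sin φ = 2 × 7.29×10⁻⁵ × sin 74° = 1.40×10⁻⁴ s⁻¹
In the Southern Hemisphere f is negative: f = −1.40×10⁻⁴ s⁻¹.
Component geostrophic relations (x east, y north):
u_g = −(1/(fρ)) ∂P/∂y,  v_g = (1/(fρ)) ∂P/∂x
u_g = −(−3.2×10⁻³)/(−1.40×10⁻⁴ × 1.18) = −19.3 m/s;  v_g = (−2.8×10⁻³)/(−1.40×10⁻⁴ × 1.18) = 16.9 m/s
|V_g| = √(u_g² + v_g²) = 25.7 m/s

25.7 m/s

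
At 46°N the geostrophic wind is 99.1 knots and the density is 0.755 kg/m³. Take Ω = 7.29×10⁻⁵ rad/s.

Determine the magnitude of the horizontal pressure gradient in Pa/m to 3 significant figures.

Coriolis parameter at 46°N:
f = 2Ω sin φ = 2 × 7.29×10⁻⁵ × sin 46° = 1.05×10⁻⁴ s⁻¹
Wind speed in SI: 99.1 knots = 51.0 m/s
Geostrophic balance rearranged: |∂P/∂n| = f ρ V_g
|∂P/∂n| = 1.05×10⁻⁴ × 0.755 × 51.0 = 4.04×10⁻³ Pa/m

4.04×10⁻³ Pa/m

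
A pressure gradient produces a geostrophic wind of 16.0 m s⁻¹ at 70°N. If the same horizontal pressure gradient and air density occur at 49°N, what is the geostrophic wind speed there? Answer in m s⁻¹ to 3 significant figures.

With the same pressure gradient and density, V_g ∝ 1/f ∝ 1/sin φ.
V₂ = V₁ · sin φ₁ / sin φ₂ = 16.0 × sin 70° / sin 49°
V₂ = 16.0 × 0.9397/0.7547 = 19.9 m s⁻¹

19.9 m s⁻¹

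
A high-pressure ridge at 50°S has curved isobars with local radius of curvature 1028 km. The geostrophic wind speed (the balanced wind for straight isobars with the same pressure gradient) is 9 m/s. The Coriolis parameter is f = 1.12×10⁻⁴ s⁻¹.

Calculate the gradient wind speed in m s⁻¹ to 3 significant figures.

9.84 m s⁻¹

Around a high, pressure-gradient force acts outward with centrifugal, so Coriolis balances both:
fV = (1/ρ)|∂P/∂n| + V²/R  →  V² − fR·V + fR·V_g = 0
With fR = 1.12×10⁻⁴ × 1028×10³ m = 115 m/s:
V = [fR − √((fR)² − 4 fR V_g)]/2 = [115 − √(115² − 4×115×9)]/2 = 9.84 m/s
Supergeostrophic (V > V_g = 9 m/s), as expected around a high.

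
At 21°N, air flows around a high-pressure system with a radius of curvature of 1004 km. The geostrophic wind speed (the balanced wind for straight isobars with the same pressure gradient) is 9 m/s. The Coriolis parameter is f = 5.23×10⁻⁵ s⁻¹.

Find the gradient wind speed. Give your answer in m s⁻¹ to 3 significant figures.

Around a high, pressure-gradient force acts outward with centrifugal, so Coriolis balances both:
fV = (1/ρ)|∂P/∂n| + V²/R  →  V² − fR·V + fR·V_g = 0
With fR = 5.23×10⁻⁵ × 1004×10³ m = 52.5 m/s:
V = [fR − √((fR)² − 4 fR V_g)]/2 = [52.5 − √(52.5² − 4×52.5×9)]/2 = 11.5 m/s
Supergeostrophic (V > V_g = 9 m/s), as expected around a high.

11.5 m s⁻¹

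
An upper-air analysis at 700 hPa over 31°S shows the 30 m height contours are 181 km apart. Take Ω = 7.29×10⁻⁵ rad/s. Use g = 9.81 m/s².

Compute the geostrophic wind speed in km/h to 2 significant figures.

78 km/h

Coriolis parameter at 31°S:
f = 2Ω sin φ = 2 × 7.29×10⁻⁵ × sin 31° = 7.51×10⁻⁵ s⁻¹
Height gradient: |∂Z/∂n| = 30 m / 181000 m = 1.66×10⁻⁴
On a pressure surface, geostrophic balance gives V_g = (g/f)|∂Z/∂n|:
V_g = 9.81 × 1.66×10⁻⁴ / 7.51×10⁻⁵ = 21.7 m/s
Converting: 21.7 m/s × 3.6 = 78 km/h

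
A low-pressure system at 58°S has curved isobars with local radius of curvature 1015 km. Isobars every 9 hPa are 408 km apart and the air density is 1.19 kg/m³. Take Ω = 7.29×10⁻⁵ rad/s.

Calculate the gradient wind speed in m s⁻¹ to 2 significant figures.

14 m s⁻¹

Coriolis parameter at 58°S:
f = 2Ω sin φ = 2 × 7.29×10⁻⁵ × sin 58° = 1.24×10⁻⁴ s⁻¹
Pressure gradient: |∂P/∂n| = 900 Pa / 408000 m = 2.21×10⁻³ Pa/m
Geostrophic speed: V_g = |∂P/∂n|/(fρ) = 2.21×10⁻³/(1.24×10⁻⁴ × 1.19) = 15.0 m/s
Around a low, centrifugal force acts outward with Coriolis, so pressure-gradient force balances both:
(1/ρ)|∂P/∂n| = fV + V²/R  →  V² + fR·V − fR·V_g = 0
With fR = 1.24×10⁻⁴ × 1015×10³ m = 126 m/s:
V = [−fR + √((fR)² + 4 fR V_g)]/2 = [−126 + √(126² + 4×126×15)]/2 = 13.5 m/s
Subgeostrophic (V < V_g = 15 m/s), as expected around a low.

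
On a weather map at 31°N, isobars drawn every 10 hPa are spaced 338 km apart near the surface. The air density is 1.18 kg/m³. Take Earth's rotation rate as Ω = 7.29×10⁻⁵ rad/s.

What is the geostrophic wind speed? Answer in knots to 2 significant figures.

65 knots

Coriolis parameter at 31°N:
f = 2Ω sin φ = 2 × 7.29×10⁻⁵ × sin 31° = 7.51×10⁻⁵ s⁻¹
Pressure gradient: |∂P/∂n| = 1000 Pa / 338000 m = 2.96×10⁻³ Pa/m
Geostrophic balance (pressure-gradient force = Coriolis force):
V_g = (1/(fρ)) |∂P/∂n| = 2.96×10⁻³ / (7.51×10⁻⁵ × 1.18) = 33.4 m/s
Converting: 33.4 m/s × 1.944 = 65 knots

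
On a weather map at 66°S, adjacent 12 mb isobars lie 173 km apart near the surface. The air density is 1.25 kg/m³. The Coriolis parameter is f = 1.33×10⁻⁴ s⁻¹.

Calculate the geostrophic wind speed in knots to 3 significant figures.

Pressure gradient: |∂P/∂n| = 1200 Pa / 173000 m = 6.94×10⁻³ Pa/m
Geostrophic balance (pressure-gradient force = Coriolis force):
V_g = (1/(fρ)) |∂P/∂n| = 6.94×10⁻³ / (1.33×10⁻⁴ × 1.25) = 41.7 m/s
Converting: 41.7 m/s × 1.944 = 81.1 knots

81.1 knots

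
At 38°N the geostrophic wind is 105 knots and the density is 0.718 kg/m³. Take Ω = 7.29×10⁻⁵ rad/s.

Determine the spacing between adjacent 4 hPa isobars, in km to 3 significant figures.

115 km

Coriolis parameter at 38°N:
f = 2Ω sin φ = 2 × 7.29×10⁻⁵ × sin 38° = 8.98×10⁻⁵ s⁻¹
Wind speed in SI: 105 knots = 54.0 m/s
Geostrophic balance rearranged: |∂P/∂n| = f ρ V_g
|∂P/∂n| = 8.98×10⁻⁵ × 0.718 × 54.0 = 3.48×10⁻³ Pa/m
Isobar spacing: Δn = ΔP/|∂P/∂n| = 400 Pa / 3.48×10⁻³ Pa/m = 114897 m ≈ 115 km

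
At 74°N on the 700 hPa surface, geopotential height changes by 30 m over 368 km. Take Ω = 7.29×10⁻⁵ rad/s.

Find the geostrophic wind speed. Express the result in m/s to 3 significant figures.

5.71 m/s

Coriolis parameter at 74°N:
f = 2Ω sin φ = 2 × 7.29×10⁻⁵ × sin 74° = 1.40×10⁻⁴ s⁻¹
Height gradient: |∂Z/∂n| = 30 m / 368000 m = 8.15×10⁻⁵
On a pressure surface, geostrophic balance gives V_g = (g/f)|∂Z/∂n|:
V_g = 9.81 × 8.15×10⁻⁵ / 1.40×10⁻⁴ = 5.71 m/s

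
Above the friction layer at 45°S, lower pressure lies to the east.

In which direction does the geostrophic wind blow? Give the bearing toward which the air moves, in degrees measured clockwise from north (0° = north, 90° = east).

The pressure-gradient force points toward the east (bearing 090°).
Geostrophic balance: in the Southern Hemisphere the Coriolis force deflects motion to the left, so the geostrophic wind blows 90° to the left of the pressure-gradient force (low pressure on the right).
Rotating 090° by 90° counterclockwise gives 000° — the wind blows toward the north.

000°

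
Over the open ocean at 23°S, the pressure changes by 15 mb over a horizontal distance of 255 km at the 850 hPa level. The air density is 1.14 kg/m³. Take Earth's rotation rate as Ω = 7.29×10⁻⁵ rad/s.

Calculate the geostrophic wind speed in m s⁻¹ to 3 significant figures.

90.6 m s⁻¹

Coriolis parameter at 23°S:
f = 2Ω sin φ = 2 × 7.29×10⁻⁵ × sin 23° = 5.70×10⁻⁵ s⁻¹
Pressure gradient: |∂P/∂n| = 1500 Pa / 255000 m = 5.88×10⁻³ Pa/m
Geostrophic balance (pressure-gradient force = Coriolis force):
V_g = (1/(fρ)) |∂P/∂n| = 5.88×10⁻³ / (5.70×10⁻⁵ × 1.14) = 90.6 m/s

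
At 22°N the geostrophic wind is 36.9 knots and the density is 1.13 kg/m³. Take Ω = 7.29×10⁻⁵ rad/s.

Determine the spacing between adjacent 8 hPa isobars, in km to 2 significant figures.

680 km

Coriolis parameter at 22°N:
f = 2Ω sin φ = 2 × 7.29×10⁻⁵ × sin 22° = 5.46×10⁻⁵ s⁻¹
Wind speed in SI: 36.9 knots = 19.0 m/s
Geostrophic balance rearranged: |∂P/∂n| = f ρ V_g
|∂P/∂n| = 5.46×10⁻⁵ × 1.13 × 19.0 = 1.17×10⁻³ Pa/m
Isobar spacing: Δn = ΔP/|∂P/∂n| = 800 Pa / 1.17×10⁻³ Pa/m = 682832 m ≈ 680 km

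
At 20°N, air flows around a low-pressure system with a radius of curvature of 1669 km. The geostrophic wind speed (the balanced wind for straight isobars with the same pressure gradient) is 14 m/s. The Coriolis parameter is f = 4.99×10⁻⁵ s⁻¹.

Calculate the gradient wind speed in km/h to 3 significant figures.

44.0 km/h

Around a low, centrifugal force acts outward with Coriolis, so pressure-gradient force balances both:
(1/ρ)|∂P/∂n| = fV + V²/R  →  V² + fR·V − fR·V_g = 0
With fR = 4.99×10⁻⁵ × 1669×10³ m = 83.3 m/s:
V = [−fR + √((fR)² + 4 fR V_g)]/2 = [−83.3 + √(83.3² + 4×83.3×14)]/2 = 12.2 m/s
Subgeostrophic (V < V_g = 14 m/s), as expected around a low.
Converting: 12.2 m/s × 3.6 = 44.0 km/h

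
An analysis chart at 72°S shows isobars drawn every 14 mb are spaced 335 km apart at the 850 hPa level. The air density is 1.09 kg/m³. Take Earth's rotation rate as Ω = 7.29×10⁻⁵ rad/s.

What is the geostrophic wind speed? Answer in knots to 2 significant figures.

Coriolis parameter at 72°S:
f = 2Ω sin φ = 2 × 7.29×10⁻⁵ × sin 72° = 1.39×10⁻⁴ s⁻¹
Pressure gradient: |∂P/∂n| = 1400 Pa / 335000 m = 4.18×10⁻³ Pa/m
Geostrophic balance (pressure-gradient force = Coriolis force):
V_g = (1/(fρ)) |∂P/∂n| = 4.18×10⁻³ / (1.39×10⁻⁴ × 1.09) = 27.6 m/s
Converting: 27.6 m/s × 1.944 = 54 knots

54 knots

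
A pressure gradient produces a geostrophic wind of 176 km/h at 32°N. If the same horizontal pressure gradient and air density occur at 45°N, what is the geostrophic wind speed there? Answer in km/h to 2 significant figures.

130 km/h

With the same pressure gradient and density, V_g ∝ 1/f ∝ 1/sin φ.
V₂ = V₁ · sin φ₁ / sin φ₂ = 176 × sin 32° / sin 45°
V₂ = 176 × 0.5299/0.7071 = 130 km/h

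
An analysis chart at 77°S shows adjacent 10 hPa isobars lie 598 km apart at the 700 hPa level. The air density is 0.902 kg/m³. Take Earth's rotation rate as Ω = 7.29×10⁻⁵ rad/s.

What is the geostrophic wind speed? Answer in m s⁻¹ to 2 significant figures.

Coriolis parameter at 77°S:
f = 2Ω sin φ = 2 × 7.29×10⁻⁵ × sin 77° = 1.42×10⁻⁴ s⁻¹
Pressure gradient: |∂P/∂n| = 1000 Pa / 598000 m = 1.67×10⁻³ Pa/m
Geostrophic balance (pressure-gradient force = Coriolis force):
V_g = (1/(fρ)) |∂P/∂n| = 1.67×10⁻³ / (1.42×10⁻⁴ × 0.902) = 13.1 m/s

13 m s⁻¹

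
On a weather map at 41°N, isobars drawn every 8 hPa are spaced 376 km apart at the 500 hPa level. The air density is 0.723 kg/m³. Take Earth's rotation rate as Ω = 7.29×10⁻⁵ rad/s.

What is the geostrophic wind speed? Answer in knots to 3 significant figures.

Coriolis parameter at 41°N:
f = 2Ω sin φ = 2 × 7.29×10⁻⁵ × sin 41° = 9.57×10⁻⁵ s⁻¹
Pressure gradient: |∂P/∂n| = 800 Pa / 376000 m = 2.13×10⁻³ Pa/m
Geostrophic balance (pressure-gradient force = Coriolis force):
V_g = (1/(fρ)) |∂P/∂n| = 2.13×10⁻³ / (9.57×10⁻⁵ × 0.723) = 30.8 m/s
Converting: 30.8 m/s × 1.944 = 59.8 knots

59.8 knots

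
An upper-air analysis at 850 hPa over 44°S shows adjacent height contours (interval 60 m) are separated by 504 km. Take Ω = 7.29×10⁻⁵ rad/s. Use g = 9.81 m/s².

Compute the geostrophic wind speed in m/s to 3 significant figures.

11.5 m/s

Coriolis parameter at 44°S:
f = 2Ω sin φ = 2 × 7.29×10⁻⁵ × sin 44° = 1.01×10⁻⁴ s⁻¹
Height gradient: |∂Z/∂n| = 60 m / 504000 m = 1.19×10⁻⁴
On a pressure surface, geostrophic balance gives V_g = (g/f)|∂Z/∂n|:
V_g = 9.81 × 1.19×10⁻⁴ / 1.01×10⁻⁴ = 11.5 m/s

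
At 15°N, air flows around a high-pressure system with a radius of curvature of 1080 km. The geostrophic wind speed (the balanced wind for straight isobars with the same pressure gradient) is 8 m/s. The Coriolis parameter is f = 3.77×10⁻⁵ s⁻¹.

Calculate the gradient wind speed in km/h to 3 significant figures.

Around a high, pressure-gradient force acts outward with centrifugal, so Coriolis balances both:
fV = (1/ρ)|∂P/∂n| + V²/R  →  V² − fR·V + fR·V_g = 0
With fR = 3.77×10⁻⁵ × 1080×10³ m = 40.7 m/s:
V = [fR − √((fR)² − 4 fR V_g)]/2 = [40.7 − √(40.7² − 4×40.7×8)]/2 = 10.9 m/s
Supergeostrophic (V > V_g = 8 m/s), as expected around a high.
Converting: 10.9 m/s × 3.6 = 39.4 km/h

39.4 km/h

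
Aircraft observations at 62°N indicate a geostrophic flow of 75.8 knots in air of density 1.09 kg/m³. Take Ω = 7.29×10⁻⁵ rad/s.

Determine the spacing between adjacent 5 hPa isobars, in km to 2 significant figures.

91 km

Coriolis parameter at 62°N:
f = 2Ω sin φ = 2 × 7.29×10⁻⁵ × sin 62° = 1.29×10⁻⁴ s⁻¹
Wind speed in SI: 75.8 knots = 39.0 m/s
Geostrophic balance rearranged: |∂P/∂n| = f ρ V_g
|∂P/∂n| = 1.29×10⁻⁴ × 1.09 × 39.0 = 5.47×10⁻³ Pa/m
Isobar spacing: Δn = ΔP/|∂P/∂n| = 500 Pa / 5.47×10⁻³ Pa/m = 91378 m ≈ 91 km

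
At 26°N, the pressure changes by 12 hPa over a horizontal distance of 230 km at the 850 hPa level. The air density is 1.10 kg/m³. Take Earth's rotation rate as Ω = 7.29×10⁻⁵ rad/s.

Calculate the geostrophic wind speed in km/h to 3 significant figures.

Coriolis parameter at 26°N:
f = 2Ω sin φ = 2 × 7.29×10⁻⁵ × sin 26° = 6.39×10⁻⁵ s⁻¹
Pressure gradient: |∂P/∂n| = 1200 Pa / 230000 m = 5.22×10⁻³ Pa/m
Geostrophic balance (pressure-gradient force = Coriolis force):
V_g = (1/(fρ)) |∂P/∂n| = 5.22×10⁻³ / (6.39×10⁻⁵ × 1.10) = 74.2 m/s
Converting: 74.2 m/s × 3.6 = 267 km/h

267 km/h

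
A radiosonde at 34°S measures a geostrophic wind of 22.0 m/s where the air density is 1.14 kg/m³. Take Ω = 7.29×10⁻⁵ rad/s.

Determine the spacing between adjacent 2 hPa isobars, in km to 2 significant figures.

98 km

Coriolis parameter at 34°S:
f = 2Ω sin φ = 2 × 7.29×10⁻⁵ × sin 34° = 8.15×10⁻⁵ s⁻¹
Geostrophic balance rearranged: |∂P/∂n| = f ρ V_g
|∂P/∂n| = 8.15×10⁻⁵ × 1.14 × 22.0 = 2.04×10⁻³ Pa/m
Isobar spacing: Δn = ΔP/|∂P/∂n| = 200 Pa / 2.04×10⁻³ Pa/m = 97810 m ≈ 98 km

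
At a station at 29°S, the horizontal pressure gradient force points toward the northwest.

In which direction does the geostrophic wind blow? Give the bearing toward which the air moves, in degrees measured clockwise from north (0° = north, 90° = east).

225°

The pressure-gradient force points toward the northwest (bearing 315°).
Geostrophic balance: in the Southern Hemisphere the Coriolis force deflects motion to the left, so the geostrophic wind blows 90° to the left of the pressure-gradient force (low pressure on the right).
Rotating 315° by 90° counterclockwise gives 225° — the wind blows toward the southwest.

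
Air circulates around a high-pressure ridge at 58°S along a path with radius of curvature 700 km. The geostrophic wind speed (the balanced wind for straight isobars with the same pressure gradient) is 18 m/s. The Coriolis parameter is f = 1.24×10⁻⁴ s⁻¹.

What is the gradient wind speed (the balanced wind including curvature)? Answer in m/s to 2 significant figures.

Around a high, pressure-gradient force acts outward with centrifugal, so Coriolis balances both:
fV = (1/ρ)|∂P/∂n| + V²/R  →  V² − fR·V + fR·V_g = 0
With fR = 1.24×10⁻⁴ × 700×10³ m = 86.8 m/s:
V = [fR − √((fR)² − 4 fR V_g)]/2 = [86.8 − √(86.8² − 4×86.8×18)]/2 = 25.5 m/s
Supergeostrophic (V > V_g = 18 m/s), as expected around a high.

25 m/s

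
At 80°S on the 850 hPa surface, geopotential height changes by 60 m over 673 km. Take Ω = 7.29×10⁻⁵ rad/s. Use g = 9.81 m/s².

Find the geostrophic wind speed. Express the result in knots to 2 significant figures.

Coriolis parameter at 80°S:
f = 2Ω sin φ = 2 × 7.29×10⁻⁵ × sin 80° = 1.44×10⁻⁴ s⁻¹
Height gradient: |∂Z/∂n| = 60 m / 673000 m = 8.92×10⁻⁵
On a pressure surface, geostrophic balance gives V_g = (g/f)|∂Z/∂n|:
V_g = 9.81 × 8.92×10⁻⁵ / 1.44×10⁻⁴ = 6.09 m/s
Converting: 6.09 m/s × 1.944 = 12 knots

12 knots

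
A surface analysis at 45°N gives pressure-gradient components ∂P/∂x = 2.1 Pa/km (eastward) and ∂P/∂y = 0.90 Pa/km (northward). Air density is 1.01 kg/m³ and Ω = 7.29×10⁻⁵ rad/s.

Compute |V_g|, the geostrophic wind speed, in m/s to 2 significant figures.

22 m/s

Coriolis parameter at 45°N:
f = 2Ω sin φ = 2 × 7.29×10⁻⁵ × sin 45° = 1.03×10⁻⁴ s⁻¹
Component geostrophic relations (x east, y north):
u_g = −(1/(fρ)) ∂P/∂y,  v_g = (1/(fρ)) ∂P/∂x
u_g = −(0.90×10⁻³)/(1.03×10⁻⁴ × 1.01) = −8.64 m/s;  v_g = (2.1×10⁻³)/(1.03×10⁻⁴ × 1.01) = 20.2 m/s
|V_g| = √(u_g² + v_g²) = 21.9 m/s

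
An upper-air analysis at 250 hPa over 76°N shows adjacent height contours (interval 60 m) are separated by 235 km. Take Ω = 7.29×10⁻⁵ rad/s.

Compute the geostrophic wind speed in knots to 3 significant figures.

Coriolis parameter at 76°N:
f = 2Ω sin φ = 2 × 7.29×10⁻⁵ × sin 76° = 1.41×10⁻⁴ s⁻¹
Height gradient: |∂Z/∂n| = 60 m / 235000 m = 2.55×10⁻⁴
On a pressure surface, geostrophic balance gives V_g = (g/f)|∂Z/∂n|:
V_g = 9.81 × 2.55×10⁻⁴ / 1.41×10⁻⁴ = 17.7 m/s
Converting: 17.7 m/s × 1.944 = 34.4 knots

34.4 knots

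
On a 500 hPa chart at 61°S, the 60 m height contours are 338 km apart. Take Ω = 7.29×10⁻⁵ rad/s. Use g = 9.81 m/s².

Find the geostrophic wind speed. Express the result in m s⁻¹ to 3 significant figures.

13.7 m s⁻¹

Coriolis parameter at 61°S:
f = 2Ω sin φ = 2 × 7.29×10⁻⁵ × sin 61° = 1.28×10⁻⁴ s⁻¹
Height gradient: |∂Z/∂n| = 60 m / 338000 m = 1.78×10⁻⁴
On a pressure surface, geostrophic balance gives V_g = (g/f)|∂Z/∂n|:
V_g = 9.81 × 1.78×10⁻⁴ / 1.28×10⁻⁴ = 13.7 m/s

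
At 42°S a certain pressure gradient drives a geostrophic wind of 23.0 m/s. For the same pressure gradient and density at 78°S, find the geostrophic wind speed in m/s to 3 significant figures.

With the same pressure gradient and density, V_g ∝ 1/f ∝ 1/sin φ.
V₂ = V₁ · sin φ₁ / sin φ₂ = 23.0 × sin 42° / sin 78°
V₂ = 23.0 × 0.6691/0.9781 = 15.7 m/s

15.7 m/s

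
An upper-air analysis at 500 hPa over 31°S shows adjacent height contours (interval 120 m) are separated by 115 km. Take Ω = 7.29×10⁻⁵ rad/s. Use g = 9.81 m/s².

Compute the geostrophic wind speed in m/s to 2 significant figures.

Coriolis parameter at 31°S:
f = 2Ω sin φ = 2 × 7.29×10⁻⁵ × sin 31° = 7.51×10⁻⁵ s⁻¹
Height gradient: |∂Z/∂n| = 120 m / 115000 m = 1.04×10⁻³
On a pressure surface, geostrophic balance gives V_g = (g/f)|∂Z/∂n|:
V_g = 9.81 × 1.04×10⁻³ / 7.51×10⁻⁵ = 136 m/s

140 m/s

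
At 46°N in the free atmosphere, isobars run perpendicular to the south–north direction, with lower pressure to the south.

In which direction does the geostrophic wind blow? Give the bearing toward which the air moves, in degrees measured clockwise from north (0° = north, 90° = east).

The pressure-gradient force points toward the south (bearing 180°).
Geostrophic balance: in the Northern Hemisphere the Coriolis force deflects motion to the right, so the geostrophic wind blows 90° to the right of the pressure-gradient force (low pressure on the left).
Rotating 180° by 90° clockwise gives 270° — the wind blows toward the west.

270°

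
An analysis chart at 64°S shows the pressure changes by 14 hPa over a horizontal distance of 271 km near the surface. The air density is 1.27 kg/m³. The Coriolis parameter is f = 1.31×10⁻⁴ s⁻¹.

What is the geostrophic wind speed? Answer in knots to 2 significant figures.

Pressure gradient: |∂P/∂n| = 1400 Pa / 271000 m = 5.17×10⁻³ Pa/m
Geostrophic balance (pressure-gradient force = Coriolis force):
V_g = (1/(fρ)) |∂P/∂n| = 5.17×10⁻³ / (1.31×10⁻⁴ × 1.27) = 31.1 m/s
Converting: 31.1 m/s × 1.944 = 60 knots

60 knots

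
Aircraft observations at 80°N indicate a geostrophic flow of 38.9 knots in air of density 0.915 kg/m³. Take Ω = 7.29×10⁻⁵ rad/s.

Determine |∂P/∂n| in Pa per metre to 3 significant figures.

Coriolis parameter at 80°N:
f = 2Ω sin φ = 2 × 7.29×10⁻⁵ × sin 80° = 1.44×10⁻⁴ s⁻¹
Wind speed in SI: 38.9 knots = 20.0 m/s
Geostrophic balance rearranged: |∂P/∂n| = f ρ V_g
|∂P/∂n| = 1.44×10⁻⁴ × 0.915 × 20.0 = 2.63×10⁻³ Pa/m

2.63×10⁻³ Pa/m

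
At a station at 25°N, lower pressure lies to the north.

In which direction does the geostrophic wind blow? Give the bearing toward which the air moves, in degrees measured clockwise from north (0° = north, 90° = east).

090°

The pressure-gradient force points toward the north (bearing 000°).
Geostrophic balance: in the Northern Hemisphere the Coriolis force deflects motion to the right, so the geostrophic wind blows 90° to the right of the pressure-gradient force (low pressure on the left).
Rotating 000° by 90° clockwise gives 090° — the wind blows toward the east.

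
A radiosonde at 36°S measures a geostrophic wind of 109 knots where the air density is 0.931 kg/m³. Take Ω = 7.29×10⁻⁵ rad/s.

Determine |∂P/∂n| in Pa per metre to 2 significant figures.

Coriolis parameter at 36°S:
f = 2Ω sin φ = 2 × 7.29×10⁻⁵ × sin 36° = 8.57×10⁻⁵ s⁻¹
Wind speed in SI: 109 knots = 56.1 m/s
Geostrophic balance rearranged: |∂P/∂n| = f ρ V_g
|∂P/∂n| = 8.57×10⁻⁵ × 0.931 × 56.1 = 4.47×10⁻³ Pa/m

4.5×10⁻³ Pa/m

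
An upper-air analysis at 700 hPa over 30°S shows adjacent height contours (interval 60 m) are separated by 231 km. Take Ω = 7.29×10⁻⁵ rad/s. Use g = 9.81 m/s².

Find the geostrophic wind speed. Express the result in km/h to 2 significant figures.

130 km/h

Coriolis parameter at 30°S:
f = 2Ω sin φ = 2 × 7.29×10⁻⁵ × sin 30° = 7.29×10⁻⁵ s⁻¹
Height gradient: |∂Z/∂n| = 60 m / 231000 m = 2.60×10⁻⁴
On a pressure surface, geostrophic balance gives V_g = (g/f)|∂Z/∂n|:
V_g = 9.81 × 2.60×10⁻⁴ / 7.29×10⁻⁵ = 35.0 m/s
Converting: 35.0 m/s × 3.6 = 130 km/h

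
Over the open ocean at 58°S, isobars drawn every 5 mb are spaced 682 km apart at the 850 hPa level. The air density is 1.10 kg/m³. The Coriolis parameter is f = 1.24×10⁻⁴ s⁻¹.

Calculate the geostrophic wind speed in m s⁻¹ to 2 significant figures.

5.4 m s⁻¹

Pressure gradient: |∂P/∂n| = 500 Pa / 682000 m = 7.33×10⁻⁴ Pa/m
Geostrophic balance (pressure-gradient force = Coriolis force):
V_g = (1/(fρ)) |∂P/∂n| = 7.33×10⁻⁴ / (1.24×10⁻⁴ × 1.10) = 5.37 m/s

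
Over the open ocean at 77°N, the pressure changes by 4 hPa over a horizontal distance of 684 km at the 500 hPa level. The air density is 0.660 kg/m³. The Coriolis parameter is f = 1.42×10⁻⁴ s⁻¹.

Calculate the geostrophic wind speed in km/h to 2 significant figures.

Pressure gradient: |∂P/∂n| = 400 Pa / 684000 m = 5.85×10⁻⁴ Pa/m
Geostrophic balance (pressure-gradient force = Coriolis force):
V_g = (1/(fρ)) |∂P/∂n| = 5.85×10⁻⁴ / (1.42×10⁻⁴ × 0.660) = 6.24 m/s
Converting: 6.24 m/s × 3.6 = 22 km/h

22 km/h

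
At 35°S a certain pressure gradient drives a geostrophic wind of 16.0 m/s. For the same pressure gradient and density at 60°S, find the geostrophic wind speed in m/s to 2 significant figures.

With the same pressure gradient and density, V_g ∝ 1/f ∝ 1/sin φ.
V₂ = V₁ · sin φ₁ / sin φ₂ = 16.0 × sin 35° / sin 60°
V₂ = 16.0 × 0.5736/0.8660 = 11 m/s

11 m/s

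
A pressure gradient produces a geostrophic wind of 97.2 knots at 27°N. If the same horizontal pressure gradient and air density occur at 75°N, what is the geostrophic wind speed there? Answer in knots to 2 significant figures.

46 knots

With the same pressure gradient and density, V_g ∝ 1/f ∝ 1/sin φ.
V₂ = V₁ · sin φ₁ / sin φ₂ = 97.2 × sin 27° / sin 75°
V₂ = 97.2 × 0.4540/0.9659 = 46 knots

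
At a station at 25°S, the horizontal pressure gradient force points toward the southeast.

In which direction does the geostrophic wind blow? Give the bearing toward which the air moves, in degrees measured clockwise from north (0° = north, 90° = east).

045°

The pressure-gradient force points toward the southeast (bearing 135°).
Geostrophic balance: in the Southern Hemisphere the Coriolis force deflects motion to the left, so the geostrophic wind blows 90° to the left of the pressure-gradient force (low pressure on the right).
Rotating 135° by 90° counterclockwise gives 045° — the wind blows toward the northeast.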